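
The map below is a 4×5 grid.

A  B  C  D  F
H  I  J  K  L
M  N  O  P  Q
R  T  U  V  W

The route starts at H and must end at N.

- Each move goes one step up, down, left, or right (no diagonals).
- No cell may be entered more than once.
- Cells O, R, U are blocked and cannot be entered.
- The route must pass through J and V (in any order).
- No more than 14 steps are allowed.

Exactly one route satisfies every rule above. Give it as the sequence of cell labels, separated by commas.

H, A, B, C, D, F, L, Q, W, V, P, K, J, I, N

Any route must reach J and V and still end at N within 14 moves, so the order of the required stops is forced.
Route from H: up to A, 4× right (reaching F), 3× down (reaching W), left to V, 2× up (reaching K), 2× left (reaching I), down to N — 14 moves in all.
Check: all required cells visited; 14 ≤ 14 moves.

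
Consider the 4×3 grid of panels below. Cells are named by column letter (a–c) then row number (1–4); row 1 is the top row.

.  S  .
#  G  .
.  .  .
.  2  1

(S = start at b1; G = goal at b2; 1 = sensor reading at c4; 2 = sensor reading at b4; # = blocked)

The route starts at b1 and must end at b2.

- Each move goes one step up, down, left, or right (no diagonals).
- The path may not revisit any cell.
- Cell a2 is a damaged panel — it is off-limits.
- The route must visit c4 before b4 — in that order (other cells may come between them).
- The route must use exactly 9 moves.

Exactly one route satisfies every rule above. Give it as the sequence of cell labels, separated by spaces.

b1 c1 c2 c3 c4 b4 a4 a3 b3 b2

The waypoints must appear in the order c4, b4, with no cell reused.
Route from b1: right 1 to c1, down 3 to c4, left 2 to a4, up 1 to a3, right 1 to b3, up 1 to b2 — 9 moves in all.
Check: order respected (1 at step 4, 2 at step 5); 9 moves as required.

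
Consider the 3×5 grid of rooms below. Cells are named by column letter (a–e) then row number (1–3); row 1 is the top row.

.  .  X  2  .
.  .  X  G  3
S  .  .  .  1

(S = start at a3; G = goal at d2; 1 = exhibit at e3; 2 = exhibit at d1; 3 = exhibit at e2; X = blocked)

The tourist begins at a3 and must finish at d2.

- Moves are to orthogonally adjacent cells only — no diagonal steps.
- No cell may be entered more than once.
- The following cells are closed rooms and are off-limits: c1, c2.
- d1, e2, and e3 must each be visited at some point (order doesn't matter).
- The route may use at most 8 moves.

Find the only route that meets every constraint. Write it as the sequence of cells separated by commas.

a3, b3, c3, d3, e3, e2, e1, d1, d2

The 8-move cap with required stops at d1, e2, e3 leaves no slack for detours.
Route from a3: 4× right (reaching e3), 2× up (reaching e1), left to d1, down to d2 — 8 moves in all.
Check: all required cells visited; 8 ≤ 8 moves.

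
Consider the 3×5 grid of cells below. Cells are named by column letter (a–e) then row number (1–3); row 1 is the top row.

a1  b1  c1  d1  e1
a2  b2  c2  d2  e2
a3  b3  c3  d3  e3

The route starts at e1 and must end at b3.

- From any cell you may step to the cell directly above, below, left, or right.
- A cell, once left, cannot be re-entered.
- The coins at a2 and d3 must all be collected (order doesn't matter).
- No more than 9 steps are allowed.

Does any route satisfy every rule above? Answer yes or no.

One route that works: e1 → e2 → e3 → d3 → d2 → c2 → b2 → a2 → a3 → b3.

yes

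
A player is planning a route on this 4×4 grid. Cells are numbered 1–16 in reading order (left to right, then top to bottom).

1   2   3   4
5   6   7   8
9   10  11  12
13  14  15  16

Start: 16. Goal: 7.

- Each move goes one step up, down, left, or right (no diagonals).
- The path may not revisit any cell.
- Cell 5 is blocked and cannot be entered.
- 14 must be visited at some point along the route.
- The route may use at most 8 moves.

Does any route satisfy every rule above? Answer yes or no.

One route that works: 16 → 15 → 14 → 10 → 6 → 7.

yes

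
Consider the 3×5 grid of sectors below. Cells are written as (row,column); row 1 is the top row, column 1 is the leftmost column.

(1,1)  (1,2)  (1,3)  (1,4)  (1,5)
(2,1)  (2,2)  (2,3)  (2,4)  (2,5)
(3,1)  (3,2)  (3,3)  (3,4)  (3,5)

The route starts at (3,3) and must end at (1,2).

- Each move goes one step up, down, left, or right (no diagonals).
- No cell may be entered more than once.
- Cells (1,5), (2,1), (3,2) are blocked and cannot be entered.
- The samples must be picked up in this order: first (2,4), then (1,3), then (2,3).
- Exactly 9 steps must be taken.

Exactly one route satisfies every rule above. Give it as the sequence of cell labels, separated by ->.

(3,3) -> (3,4) -> (3,5) -> (2,5) -> (2,4) -> (1,4) -> (1,3) -> (2,3) -> (2,2) -> (1,2)

The waypoints must appear in the order (2,4), (1,3), (2,3), with no cell reused.
Route from (3,3): 2× right (reaching (3,5)), up to (2,5), left to (2,4), up to (1,4), left to (1,3), down to (2,3), left to (2,2), up to (1,2) — 9 moves in all.
Check: order respected ((2,4) at step 4, (1,3) at step 6, (2,3) at step 7); 9 moves as required.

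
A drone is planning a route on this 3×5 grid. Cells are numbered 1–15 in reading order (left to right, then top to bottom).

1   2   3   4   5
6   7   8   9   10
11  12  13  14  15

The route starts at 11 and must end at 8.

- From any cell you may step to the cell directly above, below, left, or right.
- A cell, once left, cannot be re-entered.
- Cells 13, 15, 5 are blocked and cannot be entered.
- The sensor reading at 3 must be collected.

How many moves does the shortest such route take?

5

Any route passes through 3 somewhere between 11 and 8. Summing Manhattan distances along the two legs (11 → 3 → 8) gives a lower bound of 4 + 1 = 5 moves.
A route of 5 moves achieves this: 11 → 6 → 1 → 2 → 3 → 8.
Since 5 matches the lower bound, it is optimal.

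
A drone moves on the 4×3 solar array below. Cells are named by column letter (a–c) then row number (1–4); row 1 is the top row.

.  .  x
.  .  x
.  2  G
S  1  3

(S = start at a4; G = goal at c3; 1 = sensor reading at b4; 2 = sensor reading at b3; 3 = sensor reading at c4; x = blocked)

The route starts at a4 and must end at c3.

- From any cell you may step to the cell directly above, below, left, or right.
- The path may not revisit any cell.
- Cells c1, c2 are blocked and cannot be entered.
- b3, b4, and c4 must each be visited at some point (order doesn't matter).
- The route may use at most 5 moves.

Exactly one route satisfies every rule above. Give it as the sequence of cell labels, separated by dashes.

The budget equals the shortest possible length, so every move has to be on a shortest route through the required cells.
Route from a4: up 1 to a3, right 1 to b3, down 1 to b4, right 1 to c4, up 1 to c3 — 5 moves in all.
Check: all required cells visited; 5 ≤ 5 moves.

a4 - a3 - b3 - b4 - c4 - c3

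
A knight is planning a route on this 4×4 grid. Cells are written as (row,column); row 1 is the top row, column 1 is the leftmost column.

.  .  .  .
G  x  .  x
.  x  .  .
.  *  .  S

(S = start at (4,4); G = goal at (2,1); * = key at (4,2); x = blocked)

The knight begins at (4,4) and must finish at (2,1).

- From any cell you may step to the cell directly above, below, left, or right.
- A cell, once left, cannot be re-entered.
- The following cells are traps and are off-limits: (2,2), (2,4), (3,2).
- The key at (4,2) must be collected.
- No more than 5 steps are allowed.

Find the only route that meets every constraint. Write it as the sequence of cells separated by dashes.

(4,4) - (4,3) - (4,2) - (4,1) - (3,1) - (2,1)

The budget equals the shortest possible length, so every move has to be on a shortest route through the required cells.
Route from (4,4): 3× left (reaching (4,1)), 2× up (reaching (2,1)) — 5 moves in all.
Check: all required cells visited; 5 ≤ 5 moves.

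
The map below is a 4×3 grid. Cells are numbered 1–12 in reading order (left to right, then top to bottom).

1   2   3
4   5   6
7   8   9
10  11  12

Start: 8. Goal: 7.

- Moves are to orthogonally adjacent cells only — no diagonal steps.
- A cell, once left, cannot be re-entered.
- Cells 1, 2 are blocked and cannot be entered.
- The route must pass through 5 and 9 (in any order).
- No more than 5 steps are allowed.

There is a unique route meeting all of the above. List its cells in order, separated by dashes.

8 - 9 - 6 - 5 - 4 - 7

Any route must reach 5 and 9 and still end at 7 within 5 moves, so the order of the required stops is forced.
Route from 8: right 1 to 9, up 1 to 6, left 2 to 4, down 1 to 7 — 5 moves in all.
Check: all required cells visited; 5 ≤ 5 moves.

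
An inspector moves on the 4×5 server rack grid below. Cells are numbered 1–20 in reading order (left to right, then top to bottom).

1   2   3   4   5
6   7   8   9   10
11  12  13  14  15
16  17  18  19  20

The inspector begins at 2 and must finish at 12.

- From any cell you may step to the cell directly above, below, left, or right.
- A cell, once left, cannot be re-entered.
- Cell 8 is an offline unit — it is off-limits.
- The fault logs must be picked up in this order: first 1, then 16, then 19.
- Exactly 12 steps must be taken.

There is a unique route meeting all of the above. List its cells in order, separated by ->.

2 -> 1 -> 6 -> 11 -> 16 -> 17 -> 18 -> 19 -> 20 -> 15 -> 14 -> 13 -> 12

The waypoints must appear in the order 1, 16, 19, with no cell reused.
Route from 2: left to 1, 3× down (reaching 16), 4× right (reaching 20), up to 15, 3× left (reaching 12) — 12 moves in all.
Check: order respected (1 at step 1, 16 at step 4, 19 at step 7); 12 moves as required.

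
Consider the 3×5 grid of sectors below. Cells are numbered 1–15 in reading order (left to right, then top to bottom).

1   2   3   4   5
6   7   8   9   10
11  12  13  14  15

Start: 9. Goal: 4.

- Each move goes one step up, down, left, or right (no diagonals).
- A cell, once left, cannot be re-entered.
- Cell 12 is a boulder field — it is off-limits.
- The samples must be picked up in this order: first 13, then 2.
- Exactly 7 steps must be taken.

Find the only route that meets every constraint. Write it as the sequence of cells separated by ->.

The waypoints must appear in the order 13, 2, with no cell reused.
Route from 9: down to 14, left to 13, up to 8, left to 7, up to 2, 2× right (reaching 4) — 7 moves in all.
Check: order respected (13 at step 2, 2 at step 5); 7 moves as required.

9 -> 14 -> 13 -> 8 -> 7 -> 2 -> 3 -> 4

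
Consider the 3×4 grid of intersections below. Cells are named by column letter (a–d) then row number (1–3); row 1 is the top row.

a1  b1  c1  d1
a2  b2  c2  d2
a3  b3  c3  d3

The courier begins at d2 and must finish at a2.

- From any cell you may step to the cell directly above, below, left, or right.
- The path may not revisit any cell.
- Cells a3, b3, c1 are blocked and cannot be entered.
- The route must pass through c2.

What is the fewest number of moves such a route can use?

Any route passes through c2 somewhere between d2 and a2. Summing Manhattan distances along the two legs (d2 → c2 → a2) gives a lower bound of 1 + 2 = 3 moves.
A route of 3 moves achieves this: d2 → c2 → b2 → a2.
Since 3 matches the lower bound, it is optimal.

3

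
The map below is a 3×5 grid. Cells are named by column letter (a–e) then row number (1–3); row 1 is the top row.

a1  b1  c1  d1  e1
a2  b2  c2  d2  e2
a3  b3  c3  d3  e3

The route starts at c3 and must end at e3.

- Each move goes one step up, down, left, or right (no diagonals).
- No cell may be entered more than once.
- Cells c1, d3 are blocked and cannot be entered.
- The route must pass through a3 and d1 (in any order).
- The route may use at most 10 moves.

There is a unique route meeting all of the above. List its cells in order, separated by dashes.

c3 - b3 - a3 - a2 - b2 - c2 - d2 - d1 - e1 - e2 - e3

Any route must reach a3 and d1 and still end at e3 within 10 moves, so the order of the required stops is forced.
Route from c3: 2× left (reaching a3), up to a2, 3× right (reaching d2), up to d1, right to e1, 2× down (reaching e3) — 10 moves in all.
Check: all required cells visited; 10 ≤ 10 moves.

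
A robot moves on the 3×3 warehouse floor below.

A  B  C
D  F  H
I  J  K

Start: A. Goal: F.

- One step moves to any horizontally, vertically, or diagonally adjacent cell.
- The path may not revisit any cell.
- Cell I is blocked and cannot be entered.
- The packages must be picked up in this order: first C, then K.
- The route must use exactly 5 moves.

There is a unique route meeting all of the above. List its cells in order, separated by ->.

The waypoints must appear in the order C, K, with no cell reused.
Route from A: 2× right (reaching C), 2× down (reaching K), up-left to F — 5 moves in all.
Check: order respected (C at step 2, K at step 4); 5 moves as required.

A -> B -> C -> H -> K -> F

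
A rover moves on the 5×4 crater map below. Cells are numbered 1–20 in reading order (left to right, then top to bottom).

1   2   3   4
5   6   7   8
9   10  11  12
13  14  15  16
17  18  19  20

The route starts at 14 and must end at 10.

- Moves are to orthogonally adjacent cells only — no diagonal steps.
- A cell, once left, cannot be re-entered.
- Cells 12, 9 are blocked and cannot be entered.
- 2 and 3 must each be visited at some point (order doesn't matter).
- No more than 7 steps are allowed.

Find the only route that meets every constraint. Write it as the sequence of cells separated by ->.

The 7-move cap with required stops at 2, 3 leaves no slack for detours.
Route from 14: right to 15, 3× up (reaching 3), left to 2, 2× down (reaching 10) — 7 moves in all.
Check: all required cells visited; 7 ≤ 7 moves.

14 -> 15 -> 11 -> 7 -> 3 -> 2 -> 6 -> 10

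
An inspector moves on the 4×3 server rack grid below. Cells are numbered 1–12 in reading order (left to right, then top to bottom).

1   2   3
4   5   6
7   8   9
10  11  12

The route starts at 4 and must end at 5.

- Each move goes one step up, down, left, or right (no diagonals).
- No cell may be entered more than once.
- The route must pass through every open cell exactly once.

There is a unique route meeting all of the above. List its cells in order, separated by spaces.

Need to visit all 12 open cells exactly once, starting at 4 and ending at 5.
Route from 4: up to 1, 2× right (reaching 3), 3× down (reaching 12), 2× left (reaching 10), up to 7, right to 8, up to 5 — 11 moves in all.
Check: all 12 open cells covered.

4 1 2 3 6 9 12 11 10 7 8 5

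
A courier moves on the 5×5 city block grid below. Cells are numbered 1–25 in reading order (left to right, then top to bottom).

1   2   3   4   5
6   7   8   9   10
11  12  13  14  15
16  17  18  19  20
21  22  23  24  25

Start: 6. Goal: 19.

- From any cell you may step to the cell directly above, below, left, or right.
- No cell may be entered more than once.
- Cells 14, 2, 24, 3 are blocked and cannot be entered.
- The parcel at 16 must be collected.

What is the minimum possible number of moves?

5

Any route passes through 16 somewhere between 6 and 19. Summing Manhattan distances along the two legs (6 → 16 → 19) gives a lower bound of 2 + 3 = 5 moves.
A route of 5 moves achieves this: 6 → 11 → 16 → 17 → 18 → 19.
Since 5 matches the lower bound, it is optimal.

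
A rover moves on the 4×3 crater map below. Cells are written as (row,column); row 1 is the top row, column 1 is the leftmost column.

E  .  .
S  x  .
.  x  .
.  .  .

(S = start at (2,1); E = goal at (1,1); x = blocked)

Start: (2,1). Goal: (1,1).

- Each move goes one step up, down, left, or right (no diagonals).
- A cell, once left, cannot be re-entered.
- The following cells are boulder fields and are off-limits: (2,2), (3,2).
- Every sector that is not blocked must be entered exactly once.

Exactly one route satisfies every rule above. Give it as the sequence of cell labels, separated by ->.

(2,1) -> (3,1) -> (4,1) -> (4,2) -> (4,3) -> (3,3) -> (2,3) -> (1,3) -> (1,2) -> (1,1)

Need to visit all 10 open cells exactly once, starting at (2,1) and ending at (1,1).
Cell (4,1) has only two open neighbours ((3,1) and (4,2)), so the path must pass straight through it: one of those is the cell it's entered from and the other is where it exits.
Route from (2,1): down 2 to (4,1), right 2 to (4,3), up 3 to (1,3), left 2 to (1,1) — 9 moves in all.
Check: all 10 open cells covered.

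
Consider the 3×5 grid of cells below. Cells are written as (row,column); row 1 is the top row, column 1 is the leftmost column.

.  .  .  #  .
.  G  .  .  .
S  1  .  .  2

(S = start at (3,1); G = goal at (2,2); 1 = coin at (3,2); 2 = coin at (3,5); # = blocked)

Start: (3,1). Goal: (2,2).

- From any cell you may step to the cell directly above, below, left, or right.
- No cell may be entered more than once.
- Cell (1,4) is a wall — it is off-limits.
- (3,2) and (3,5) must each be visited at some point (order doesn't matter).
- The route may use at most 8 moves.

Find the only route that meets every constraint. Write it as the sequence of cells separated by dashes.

(3,1) - (3,2) - (3,3) - (3,4) - (3,5) - (2,5) - (2,4) - (2,3) - (2,2)

Any route must reach (3,2) and (3,5) and still end at (2,2) within 8 moves, so the order of the required stops is forced.
Route from (3,1): right 4 to (3,5), up 1 to (2,5), left 3 to (2,2) — 8 moves in all.
Check: all required cells visited; 8 ≤ 8 moves.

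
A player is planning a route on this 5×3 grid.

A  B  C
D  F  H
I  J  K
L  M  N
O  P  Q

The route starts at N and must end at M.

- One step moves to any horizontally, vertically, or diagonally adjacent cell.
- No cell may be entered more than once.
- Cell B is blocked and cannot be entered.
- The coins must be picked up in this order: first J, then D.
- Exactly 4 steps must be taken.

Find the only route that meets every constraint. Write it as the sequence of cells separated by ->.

The waypoints must appear in the order J, D, with no cell reused.
Route from N: 2× up-left (reaching D), down to I, down-right to M — 4 moves in all.
Check: order respected (J at step 1, D at step 2); 4 moves as required.

N -> J -> D -> I -> M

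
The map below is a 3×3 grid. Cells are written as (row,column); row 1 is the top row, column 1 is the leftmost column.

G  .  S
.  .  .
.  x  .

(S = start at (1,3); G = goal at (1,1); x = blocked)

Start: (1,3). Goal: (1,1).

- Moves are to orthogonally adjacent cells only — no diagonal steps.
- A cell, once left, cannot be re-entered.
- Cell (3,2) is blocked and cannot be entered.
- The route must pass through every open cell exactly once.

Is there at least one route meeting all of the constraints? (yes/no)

no

Cell (3,1) has only one open neighbour but is neither the start nor the goal, so a Hamiltonian route would have to both enter and leave it through the same neighbour — impossible without revisiting.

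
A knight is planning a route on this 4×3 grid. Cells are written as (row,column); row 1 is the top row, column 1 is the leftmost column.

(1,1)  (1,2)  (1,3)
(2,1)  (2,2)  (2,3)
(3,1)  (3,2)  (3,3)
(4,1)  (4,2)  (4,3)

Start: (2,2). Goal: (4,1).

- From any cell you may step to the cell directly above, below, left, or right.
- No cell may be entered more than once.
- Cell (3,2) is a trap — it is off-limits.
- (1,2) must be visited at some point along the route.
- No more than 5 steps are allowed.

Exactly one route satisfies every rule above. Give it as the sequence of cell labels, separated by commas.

(2,2), (1,2), (1,1), (2,1), (3,1), (4,1)

The 5-move cap with required stops at (1,2) leaves no slack for detours.
Route from (2,2): up to (1,2), left to (1,1), 3× down (reaching (4,1)) — 5 moves in all.
Check: all required cells visited; 5 ≤ 5 moves.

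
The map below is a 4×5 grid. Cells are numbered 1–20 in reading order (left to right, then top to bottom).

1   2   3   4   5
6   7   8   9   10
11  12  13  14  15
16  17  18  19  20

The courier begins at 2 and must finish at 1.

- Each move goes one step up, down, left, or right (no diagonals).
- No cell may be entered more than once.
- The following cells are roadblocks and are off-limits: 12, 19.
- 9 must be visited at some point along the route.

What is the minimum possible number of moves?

Any route passes through 9 somewhere between 2 and 1. Summing Manhattan distances along the two legs (2 → 9 → 1) gives a lower bound of 3 + 4 = 7 moves.
A route of 7 moves achieves this: 2 → 3 → 4 → 9 → 8 → 7 → 6 → 1.
Since 7 matches the lower bound, it is optimal.

7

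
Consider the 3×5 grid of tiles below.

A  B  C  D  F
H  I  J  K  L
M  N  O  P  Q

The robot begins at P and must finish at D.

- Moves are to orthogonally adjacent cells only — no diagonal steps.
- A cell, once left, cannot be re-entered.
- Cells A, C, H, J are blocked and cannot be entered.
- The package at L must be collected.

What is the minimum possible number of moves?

Any route passes through L somewhere between P and D. Summing Manhattan distances along the two legs (P → L → D) gives a lower bound of 2 + 2 = 4 moves.
A route of 4 moves achieves this: P → K → L → F → D.
Since 4 matches the lower bound, it is optimal.

4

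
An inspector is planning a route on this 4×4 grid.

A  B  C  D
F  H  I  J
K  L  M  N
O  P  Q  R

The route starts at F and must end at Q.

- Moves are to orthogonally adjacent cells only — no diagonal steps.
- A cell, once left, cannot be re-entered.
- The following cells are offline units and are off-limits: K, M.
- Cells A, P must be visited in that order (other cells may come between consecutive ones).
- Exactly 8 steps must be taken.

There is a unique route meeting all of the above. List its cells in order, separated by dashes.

The waypoints must appear in the order A, P, with no cell reused.
Route from F: up to A, 2× right (reaching C), down to I, left to H, 2× down (reaching P), right to Q — 8 moves in all.
Check: order respected (A at step 1, P at step 7); 8 moves as required.

F - A - B - C - I - H - L - P - Q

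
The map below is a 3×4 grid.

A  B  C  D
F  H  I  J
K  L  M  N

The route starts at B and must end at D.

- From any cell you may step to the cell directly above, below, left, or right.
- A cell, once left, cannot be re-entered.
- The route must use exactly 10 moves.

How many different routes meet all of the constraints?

Need simple routes of exactly 10 moves from B to D (Manhattan distance 2, so 4 moves are spent on a detour and 4 undoing it).
Enumerating: B H F K L M N J I C D | B A F K L H I M N J D | B A F K L M N J I C D | B A F H L M N J I C D | B C I H F K L M N J D.
That gives 5 routes.

5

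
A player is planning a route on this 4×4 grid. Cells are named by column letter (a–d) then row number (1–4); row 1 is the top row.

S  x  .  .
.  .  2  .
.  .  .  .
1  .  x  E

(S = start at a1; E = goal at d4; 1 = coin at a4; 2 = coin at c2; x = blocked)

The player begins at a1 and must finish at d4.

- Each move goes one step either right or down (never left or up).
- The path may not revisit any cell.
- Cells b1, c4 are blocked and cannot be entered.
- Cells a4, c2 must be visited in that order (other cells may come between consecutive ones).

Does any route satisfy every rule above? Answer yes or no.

c2 lies above a4, so going from a4 to c2 would need an upward move — but moves only go right/down, so a4 cannot be visited before c2.

no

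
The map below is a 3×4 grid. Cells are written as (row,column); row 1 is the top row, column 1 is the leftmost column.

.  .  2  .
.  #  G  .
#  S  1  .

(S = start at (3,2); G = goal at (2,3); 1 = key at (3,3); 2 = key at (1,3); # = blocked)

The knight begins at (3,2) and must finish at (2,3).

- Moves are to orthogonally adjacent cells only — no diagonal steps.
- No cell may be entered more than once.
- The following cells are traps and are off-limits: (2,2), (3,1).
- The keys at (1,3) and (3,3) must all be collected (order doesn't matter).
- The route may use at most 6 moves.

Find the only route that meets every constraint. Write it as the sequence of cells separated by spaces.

(3,2) (3,3) (3,4) (2,4) (1,4) (1,3) (2,3)

The 6-move cap with required stops at (1,3), (3,3) leaves no slack for detours.
Route from (3,2): right 2 to (3,4), up 2 to (1,4), left 1 to (1,3), down 1 to (2,3) — 6 moves in all.
Check: all required cells visited; 6 ≤ 6 moves.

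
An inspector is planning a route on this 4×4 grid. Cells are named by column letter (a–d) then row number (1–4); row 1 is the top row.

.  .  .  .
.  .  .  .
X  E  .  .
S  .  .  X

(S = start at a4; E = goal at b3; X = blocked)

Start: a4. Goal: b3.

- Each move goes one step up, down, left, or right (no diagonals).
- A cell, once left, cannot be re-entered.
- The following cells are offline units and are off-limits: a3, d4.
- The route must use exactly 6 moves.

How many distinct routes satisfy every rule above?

1

Need simple routes of exactly 6 moves from a4 to b3 (Manhattan distance 2, so 2 moves are spent on a detour and 2 undoing it).
Enumerating: a4 b4 c4 c3 c2 b2 b3.
That gives 1 route.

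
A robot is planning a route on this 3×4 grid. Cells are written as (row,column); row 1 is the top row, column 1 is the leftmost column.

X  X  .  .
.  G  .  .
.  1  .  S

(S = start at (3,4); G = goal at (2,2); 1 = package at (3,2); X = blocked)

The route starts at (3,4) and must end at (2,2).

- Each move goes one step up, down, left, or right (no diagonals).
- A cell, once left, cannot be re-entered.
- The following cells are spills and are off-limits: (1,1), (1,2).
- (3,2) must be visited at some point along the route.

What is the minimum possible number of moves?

3

Any route passes through (3,2) somewhere between (3,4) and (2,2). Summing Manhattan distances along the two legs ((3,4) → (3,2) → (2,2)) gives a lower bound of 2 + 1 = 3 moves.
A route of 3 moves achieves this: (3,4) → (3,3) → (3,2) → (2,2).
Since 3 matches the lower bound, it is optimal.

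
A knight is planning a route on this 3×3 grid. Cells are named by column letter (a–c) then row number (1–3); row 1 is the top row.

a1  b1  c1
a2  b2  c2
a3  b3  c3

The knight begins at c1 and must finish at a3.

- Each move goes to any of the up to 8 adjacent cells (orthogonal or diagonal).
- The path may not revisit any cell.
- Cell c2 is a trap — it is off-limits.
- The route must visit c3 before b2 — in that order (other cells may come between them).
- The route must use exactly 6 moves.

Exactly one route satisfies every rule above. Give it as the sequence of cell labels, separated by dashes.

The waypoints must appear in the order c3, b2, with no cell reused.
Route from c1: left 1 to b1, down-left 1 to a2, down-right 1 to b3, right 1 to c3, up-left 1 to b2, down-left 1 to a3 — 6 moves in all.
Check: order respected (c3 at step 4, b2 at step 5); 6 moves as required.

c1 - b1 - a2 - b3 - c3 - b2 - a3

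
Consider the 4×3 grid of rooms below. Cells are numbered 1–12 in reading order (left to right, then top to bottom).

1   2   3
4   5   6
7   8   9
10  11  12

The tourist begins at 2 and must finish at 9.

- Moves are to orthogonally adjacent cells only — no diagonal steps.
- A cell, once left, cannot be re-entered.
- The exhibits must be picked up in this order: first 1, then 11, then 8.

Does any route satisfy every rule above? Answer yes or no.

yes

One route that works: 2 → 1 → 4 → 7 → 10 → 11 → 8 → 9.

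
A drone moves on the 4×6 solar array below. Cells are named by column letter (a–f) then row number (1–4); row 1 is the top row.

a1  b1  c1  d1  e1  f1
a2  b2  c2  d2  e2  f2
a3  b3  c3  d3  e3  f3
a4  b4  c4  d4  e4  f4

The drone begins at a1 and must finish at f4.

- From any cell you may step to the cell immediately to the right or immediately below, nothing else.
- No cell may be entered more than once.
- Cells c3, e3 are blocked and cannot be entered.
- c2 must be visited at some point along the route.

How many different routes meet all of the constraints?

A right/down-only route from a1 to f4 makes exactly 3 down-moves and 5 right-moves in some order.
With no other constraints that would be C(8,3) = 56 routes.
Split at c2 and multiply the segment counts (each segment already excludes blocked cells): a1→c2: 3; c2→f4: 2; product = 6.
That gives 6 routes.

6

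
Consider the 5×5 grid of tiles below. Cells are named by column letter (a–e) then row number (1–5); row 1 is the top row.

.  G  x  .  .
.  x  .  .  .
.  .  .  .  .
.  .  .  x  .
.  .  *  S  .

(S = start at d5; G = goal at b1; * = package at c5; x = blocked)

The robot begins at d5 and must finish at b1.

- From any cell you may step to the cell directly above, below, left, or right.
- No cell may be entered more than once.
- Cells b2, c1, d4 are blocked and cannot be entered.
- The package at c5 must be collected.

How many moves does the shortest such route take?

Any route passes through c5 somewhere between d5 and b1. Summing Manhattan distances along the two legs (d5 → c5 → b1) gives a lower bound of 1 + 5 = 6 moves.
That bound ignores the blocked cells. Measuring each leg by the fewest moves that actually steer around them (d5→c5: 1; c5→b1: 7) raises the lower bound to 8.
A route of 8 moves exists: d5 → c5 → c4 → c3 → b3 → a3 → a2 → a1 → b1.
Since 8 matches that lower bound, it is optimal.

8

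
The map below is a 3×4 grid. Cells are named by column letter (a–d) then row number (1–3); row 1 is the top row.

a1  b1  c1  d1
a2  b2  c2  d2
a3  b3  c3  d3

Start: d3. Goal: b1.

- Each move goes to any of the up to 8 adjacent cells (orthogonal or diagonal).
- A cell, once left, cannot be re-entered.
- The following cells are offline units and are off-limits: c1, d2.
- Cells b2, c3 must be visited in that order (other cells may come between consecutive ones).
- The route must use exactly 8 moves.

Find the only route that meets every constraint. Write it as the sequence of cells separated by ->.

The waypoints must appear in the order b2, c3, with no cell reused.
Route from d3: up-left to c2, left to b2, down-right to c3, 2× left (reaching a3), 2× up (reaching a1), right to b1 — 8 moves in all.
Check: order respected (b2 at step 2, c3 at step 3); 8 moves as required.

d3 -> c2 -> b2 -> c3 -> b3 -> a3 -> a2 -> a1 -> b1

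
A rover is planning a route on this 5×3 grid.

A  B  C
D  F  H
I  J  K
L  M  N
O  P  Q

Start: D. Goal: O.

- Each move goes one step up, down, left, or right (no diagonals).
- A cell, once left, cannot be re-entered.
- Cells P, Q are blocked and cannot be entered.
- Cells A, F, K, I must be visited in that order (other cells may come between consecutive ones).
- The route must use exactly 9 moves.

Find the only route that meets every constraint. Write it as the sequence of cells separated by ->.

The waypoints must appear in the order A, F, K, I, with no cell reused.
Route from D: up 1 to A, right 1 to B, down 1 to F, right 1 to H, down 1 to K, left 2 to I, down 2 to O — 9 moves in all.
Check: order respected (A at step 1, F at step 3, K at step 5, I at step 7); 9 moves as required.

D -> A -> B -> F -> H -> K -> J -> I -> L -> O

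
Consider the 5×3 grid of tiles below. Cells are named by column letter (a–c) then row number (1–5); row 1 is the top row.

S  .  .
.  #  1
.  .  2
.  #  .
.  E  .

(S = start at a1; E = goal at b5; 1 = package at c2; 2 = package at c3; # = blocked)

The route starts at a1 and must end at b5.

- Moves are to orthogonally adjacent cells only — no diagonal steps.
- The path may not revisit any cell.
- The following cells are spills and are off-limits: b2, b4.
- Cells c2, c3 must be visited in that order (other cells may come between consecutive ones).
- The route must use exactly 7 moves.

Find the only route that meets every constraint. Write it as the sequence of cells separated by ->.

The waypoints must appear in the order c2, c3, with no cell reused.
Route from a1: right 2 to c1, down 4 to c5, left 1 to b5 — 7 moves in all.
Check: order respected (1 at step 3, 2 at step 4); 7 moves as required.

a1 -> b1 -> c1 -> c2 -> c3 -> c4 -> c5 -> b5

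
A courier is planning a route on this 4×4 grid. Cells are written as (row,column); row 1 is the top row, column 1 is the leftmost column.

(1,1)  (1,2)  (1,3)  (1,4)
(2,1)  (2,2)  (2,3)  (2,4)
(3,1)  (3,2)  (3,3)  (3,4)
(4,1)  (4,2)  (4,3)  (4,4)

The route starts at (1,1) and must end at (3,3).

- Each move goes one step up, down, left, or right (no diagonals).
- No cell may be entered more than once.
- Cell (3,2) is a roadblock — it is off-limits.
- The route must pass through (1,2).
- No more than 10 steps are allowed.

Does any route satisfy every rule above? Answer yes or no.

One route that works: (1,1) → (1,2) → (2,2) → (2,3) → (3,3).

yes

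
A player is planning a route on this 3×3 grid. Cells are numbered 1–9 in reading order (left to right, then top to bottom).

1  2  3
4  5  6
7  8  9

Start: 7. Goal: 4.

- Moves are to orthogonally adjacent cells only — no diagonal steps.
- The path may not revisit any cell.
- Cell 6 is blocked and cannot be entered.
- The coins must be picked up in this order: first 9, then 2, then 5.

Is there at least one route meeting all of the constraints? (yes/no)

no

9 must be visited but has only one open neighbour (8), and it is neither the start nor the goal — the route would have to enter and leave through 8, re-entering it.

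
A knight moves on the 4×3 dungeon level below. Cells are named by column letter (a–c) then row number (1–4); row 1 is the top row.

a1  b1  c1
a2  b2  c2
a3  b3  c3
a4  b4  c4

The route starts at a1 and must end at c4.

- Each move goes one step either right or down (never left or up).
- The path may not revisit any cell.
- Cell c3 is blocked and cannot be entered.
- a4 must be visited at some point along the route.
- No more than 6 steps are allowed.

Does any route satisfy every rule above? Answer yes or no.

yes

One route that works: a1 → a2 → a3 → a4 → b4 → c4.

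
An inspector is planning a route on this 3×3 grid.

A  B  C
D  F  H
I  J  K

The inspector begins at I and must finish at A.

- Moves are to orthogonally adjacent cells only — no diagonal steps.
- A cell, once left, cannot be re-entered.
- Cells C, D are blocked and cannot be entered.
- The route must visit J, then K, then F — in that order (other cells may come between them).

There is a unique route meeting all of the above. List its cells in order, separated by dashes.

I - J - K - H - F - B - A

The waypoints must appear in the order J, K, F, with no cell reused.
Route from I: 2× right (reaching K), up to H, left to F, up to B, left to A — 6 moves in all.
Check: order respected (J at step 1, K at step 2, F at step 4).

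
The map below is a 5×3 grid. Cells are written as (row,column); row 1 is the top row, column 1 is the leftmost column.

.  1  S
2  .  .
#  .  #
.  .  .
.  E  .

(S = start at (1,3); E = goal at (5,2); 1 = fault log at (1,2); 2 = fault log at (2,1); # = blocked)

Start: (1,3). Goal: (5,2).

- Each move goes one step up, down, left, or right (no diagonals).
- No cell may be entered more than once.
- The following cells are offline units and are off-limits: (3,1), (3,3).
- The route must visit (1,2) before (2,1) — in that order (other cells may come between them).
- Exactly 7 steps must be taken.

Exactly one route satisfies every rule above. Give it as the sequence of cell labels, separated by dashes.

The waypoints must appear in the order (1,2), (2,1), with no cell reused.
Route from (1,3): left 2 to (1,1), down 1 to (2,1), right 1 to (2,2), down 3 to (5,2) — 7 moves in all.
Check: order respected (1 at step 1, 2 at step 3); 7 moves as required.

(1,3) - (1,2) - (1,1) - (2,1) - (2,2) - (3,2) - (4,2) - (5,2)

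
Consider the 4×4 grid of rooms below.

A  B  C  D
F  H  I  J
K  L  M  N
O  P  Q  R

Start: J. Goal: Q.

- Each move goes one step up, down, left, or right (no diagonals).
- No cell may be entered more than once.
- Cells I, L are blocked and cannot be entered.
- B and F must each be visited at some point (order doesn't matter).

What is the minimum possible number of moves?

9

Any route passes through B and F in some order between J and Q. Summing Manhattan distances along each leg and taking the cheapest ordering (J → B → F → Q) gives a lower bound of 3 + 2 + 4 = 9 moves.
A route of 9 moves achieves this: J → D → C → B → H → F → K → O → P → Q.
Since 9 matches the lower bound, it is optimal.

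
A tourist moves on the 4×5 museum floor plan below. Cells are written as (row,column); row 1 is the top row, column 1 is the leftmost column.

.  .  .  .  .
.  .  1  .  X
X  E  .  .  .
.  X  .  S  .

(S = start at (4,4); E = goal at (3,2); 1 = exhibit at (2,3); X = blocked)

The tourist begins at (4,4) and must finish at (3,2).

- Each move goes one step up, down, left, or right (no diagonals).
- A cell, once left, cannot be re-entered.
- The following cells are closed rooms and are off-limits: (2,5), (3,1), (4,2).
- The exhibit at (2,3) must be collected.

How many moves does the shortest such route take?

5

Any route passes through (2,3) somewhere between (4,4) and (3,2). Summing Manhattan distances along the two legs ((4,4) → (2,3) → (3,2)) gives a lower bound of 3 + 2 = 5 moves.
A route of 5 moves achieves this: (4,4) → (3,4) → (2,4) → (2,3) → (3,3) → (3,2).
Since 5 matches the lower bound, it is optimal.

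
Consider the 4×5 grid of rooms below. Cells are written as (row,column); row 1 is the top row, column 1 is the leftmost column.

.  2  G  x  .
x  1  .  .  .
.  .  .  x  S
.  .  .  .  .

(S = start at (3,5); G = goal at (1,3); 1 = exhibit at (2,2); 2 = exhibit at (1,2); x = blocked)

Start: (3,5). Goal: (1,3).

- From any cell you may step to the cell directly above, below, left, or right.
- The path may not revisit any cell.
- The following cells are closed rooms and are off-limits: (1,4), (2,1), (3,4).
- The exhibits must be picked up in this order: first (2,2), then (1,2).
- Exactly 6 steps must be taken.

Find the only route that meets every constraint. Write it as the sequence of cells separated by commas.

(3,5), (2,5), (2,4), (2,3), (2,2), (1,2), (1,3)

The waypoints must appear in the order (2,2), (1,2), with no cell reused.
Route from (3,5): up to (2,5), 3× left (reaching (2,2)), up to (1,2), right to (1,3) — 6 moves in all.
Check: order respected (1 at step 4, 2 at step 5); 6 moves as required.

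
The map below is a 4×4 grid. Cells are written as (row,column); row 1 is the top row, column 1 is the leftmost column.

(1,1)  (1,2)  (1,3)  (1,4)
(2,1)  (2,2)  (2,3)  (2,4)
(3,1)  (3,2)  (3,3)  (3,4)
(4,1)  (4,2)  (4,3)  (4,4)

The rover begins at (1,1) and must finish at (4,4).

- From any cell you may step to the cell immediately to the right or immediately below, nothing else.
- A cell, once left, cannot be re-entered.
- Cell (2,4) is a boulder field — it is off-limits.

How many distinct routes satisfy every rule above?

A right/down-only route from (1,1) to (4,4) makes exactly 3 down-moves and 3 right-moves in some order.
With no other constraints that would be C(6,3) = 20 routes.
Subtract routes through each blocked cell (inclusion–exclusion for overlaps): − through (2,4): 4 → 16.
That gives 16 routes.

16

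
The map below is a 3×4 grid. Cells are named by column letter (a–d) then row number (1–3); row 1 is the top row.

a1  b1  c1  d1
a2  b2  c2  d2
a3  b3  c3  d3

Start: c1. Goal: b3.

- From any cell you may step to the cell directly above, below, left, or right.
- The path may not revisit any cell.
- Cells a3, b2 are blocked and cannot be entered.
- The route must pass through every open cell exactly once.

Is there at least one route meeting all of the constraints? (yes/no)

no

Cell a2 has only one open neighbour but is neither the start nor the goal, so a Hamiltonian route would have to both enter and leave it through the same neighbour — impossible without revisiting.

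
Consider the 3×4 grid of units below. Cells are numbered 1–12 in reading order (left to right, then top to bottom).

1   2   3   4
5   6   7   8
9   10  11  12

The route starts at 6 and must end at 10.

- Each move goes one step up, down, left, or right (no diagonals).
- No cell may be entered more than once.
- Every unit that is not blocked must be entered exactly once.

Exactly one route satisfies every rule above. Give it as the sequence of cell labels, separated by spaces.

6 7 11 12 8 4 3 2 1 5 9 10

Need to visit all 12 open cells exactly once, starting at 6 and ending at 10.
Cell 1 has only two open neighbours (5 and 2), so the path must pass straight through it: one of those is the cell it's entered from and the other is where it exits.
Route from 6: right 1 to 7, down 1 to 11, right 1 to 12, up 2 to 4, left 3 to 1, down 2 to 9, right 1 to 10 — 11 moves in all.
Check: all 12 open cells covered.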